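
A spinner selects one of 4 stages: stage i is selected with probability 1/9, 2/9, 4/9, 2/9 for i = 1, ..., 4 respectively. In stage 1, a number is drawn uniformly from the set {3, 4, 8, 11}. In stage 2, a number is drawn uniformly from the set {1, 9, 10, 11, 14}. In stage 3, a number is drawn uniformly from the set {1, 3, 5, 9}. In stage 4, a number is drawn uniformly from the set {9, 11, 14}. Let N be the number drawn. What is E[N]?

391/54

E[N | stage 1] = (3+4+8+11)/4 = 13/2.
E[N | stage 2] = (1+9+10+11+14)/5 = 9.
E[N | stage 3] = (1+3+5+9)/4 = 9/2.
E[N | stage 4] = (9+11+14)/3 = 34/3.
E[N] = (1/9)·(13/2) + (2/9)·(9) + (4/9)·(9/2) + (2/9)·(34/3) = 391/54.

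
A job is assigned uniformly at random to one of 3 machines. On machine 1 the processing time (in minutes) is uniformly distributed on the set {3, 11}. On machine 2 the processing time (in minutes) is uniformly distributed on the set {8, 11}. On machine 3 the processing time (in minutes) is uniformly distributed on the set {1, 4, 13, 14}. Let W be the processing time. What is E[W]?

49/6

E[W | machine 1] = (3+11)/2 = 7.
E[W | machine 2] = (8+11)/2 = 19/2.
E[W | machine 3] = (1+4+13+14)/4 = 8.
E[W] = (1/3)·(7) + (1/3)·(19/2) + (1/3)·(8) = 49/6.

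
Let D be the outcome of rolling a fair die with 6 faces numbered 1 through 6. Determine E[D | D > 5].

6

Given D > 5, D is equally likely to be any of {6}.
E[D | D > 5] = (6) / 1 = 6.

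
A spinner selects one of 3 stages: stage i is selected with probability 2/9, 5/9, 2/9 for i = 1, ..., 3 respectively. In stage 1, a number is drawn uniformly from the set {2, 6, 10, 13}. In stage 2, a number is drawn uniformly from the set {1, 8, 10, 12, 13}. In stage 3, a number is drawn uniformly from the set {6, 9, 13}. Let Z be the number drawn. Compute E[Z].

E[Z | stage 1] = (2+6+10+13)/4 = 31/4.
E[Z | stage 2] = (1+8+10+12+13)/5 = 44/5.
E[Z | stage 3] = (6+9+13)/3 = 28/3.
E[Z] = (2/9)·(31/4) + (5/9)·(44/5) + (2/9)·(28/3) = 469/54.

469/54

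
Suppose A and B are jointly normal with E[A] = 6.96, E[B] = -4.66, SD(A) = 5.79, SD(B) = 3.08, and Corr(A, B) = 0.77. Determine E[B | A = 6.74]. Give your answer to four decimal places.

-4.7501

The regression of B on A has slope ρ·σ_B/σ_A and passes through (μ_A, μ_B).
E[B | A=6.74] = -4.66 + (0.77)·(3.08/5.79)·(6.74 − (6.96)) = -4.66 + (0.4096)·(-0.22) = -4.7501.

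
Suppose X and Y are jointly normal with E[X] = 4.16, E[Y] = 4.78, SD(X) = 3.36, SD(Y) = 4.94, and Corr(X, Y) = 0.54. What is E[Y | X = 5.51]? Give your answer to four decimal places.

5.8518

For a bivariate normal, E[Y | X=x] = μ_Y + ρ·(σ_Y/σ_X)·(x − μ_X).
E[Y | X=5.51] = 4.78 + (0.54)·(4.94/3.36)·(5.51 − (4.16)) = 4.78 + (0.79393)·(1.35) = 5.8518.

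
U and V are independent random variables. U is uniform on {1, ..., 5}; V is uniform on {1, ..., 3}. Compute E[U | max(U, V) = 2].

5/3

Outcomes with max(U, V) = 2: (1,2), (2,1), (2,2), each with probability 1/15.
E[U | max(U, V) = 2] = (1 + 2 + 2) / 3 = 5/3.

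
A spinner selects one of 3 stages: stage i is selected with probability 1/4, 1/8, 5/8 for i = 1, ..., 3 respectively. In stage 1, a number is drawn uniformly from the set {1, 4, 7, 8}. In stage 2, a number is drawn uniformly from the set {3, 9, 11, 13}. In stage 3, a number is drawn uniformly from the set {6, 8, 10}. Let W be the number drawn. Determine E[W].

59/8

E[W | stage 1] = (1+4+7+8)/4 = 5.
E[W | stage 2] = (3+9+11+13)/4 = 9.
E[W | stage 3] = (6+8+10)/3 = 8.
E[W] = (1/4)·(5) + (1/8)·(9) + (5/8)·(8) = 59/8.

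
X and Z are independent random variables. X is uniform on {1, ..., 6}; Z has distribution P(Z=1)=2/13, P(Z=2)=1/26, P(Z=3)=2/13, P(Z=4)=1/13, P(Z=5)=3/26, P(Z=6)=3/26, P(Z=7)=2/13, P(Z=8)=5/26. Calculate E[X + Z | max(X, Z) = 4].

106/17

P(max(X, Z) = 4) = 17/156.
Summing (X+Z)·P(x,y) over outcomes with max(X, Z) = 4 gives 53/78.
E[X + Z | max(X, Z) = 4] = (53/78) / (17/156) = 106/17.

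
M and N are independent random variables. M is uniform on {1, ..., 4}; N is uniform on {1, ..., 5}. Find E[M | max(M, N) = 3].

12/5

Outcomes with max(M, N) = 3: (1,3), (2,3), (3,1), (3,2), (3,3), each with probability 1/20.
E[M | max(M, N) = 3] = (1 + 2 + 3 + 3 + 3) / 5 = 12/5.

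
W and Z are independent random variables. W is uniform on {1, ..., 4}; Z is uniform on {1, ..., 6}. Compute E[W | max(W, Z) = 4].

22/7

Outcomes with max(W, Z) = 4: (1,4), (2,4), (3,4), (4,1), (4,2), (4,3), (4,4), each with probability 1/24.
E[W | max(W, Z) = 4] = (1 + 2 + 3 + 4 + 4 + 4 + 4) / 7 = 22/7.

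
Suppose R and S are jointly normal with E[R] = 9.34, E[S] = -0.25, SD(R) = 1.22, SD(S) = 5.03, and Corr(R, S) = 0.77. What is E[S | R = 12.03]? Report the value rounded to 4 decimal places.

The regression of S on R has slope ρ·σ_S/σ_R and passes through (μ_R, μ_S).
E[S | R=12.03] = -0.25 + (0.77)·(5.03/1.22)·(12.03 − (9.34)) = -0.25 + (3.1747)·(2.69) = 8.2899.

8.2899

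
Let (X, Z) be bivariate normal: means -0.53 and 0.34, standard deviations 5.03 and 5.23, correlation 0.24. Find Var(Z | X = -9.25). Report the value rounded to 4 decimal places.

25.7774

Var(Z | X=x) = (1 − ρ²)·σ_Z².
Var(Z | X=-9.25) = (5.23)²·(1 − (0.24)²) = 27.3529·0.9424 = 25.7774.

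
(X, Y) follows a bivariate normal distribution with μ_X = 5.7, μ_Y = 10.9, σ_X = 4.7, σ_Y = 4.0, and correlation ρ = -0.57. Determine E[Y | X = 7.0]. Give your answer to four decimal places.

The regression of Y on X has slope ρ·σ_Y/σ_X and passes through (μ_X, μ_Y).
E[Y | X=7.0] = 10.9 + (-0.57)·(4.0/4.7)·(7.0 − (5.7)) = 10.9 + (-0.48511)·(1.3) = 10.2694.

10.2694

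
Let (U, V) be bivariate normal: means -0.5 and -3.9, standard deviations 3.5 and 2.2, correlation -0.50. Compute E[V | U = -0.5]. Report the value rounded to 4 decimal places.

-3.9000

E[V | U=x] = μ_V + ρ(σ_V/σ_U)(x − μ_U) for jointly normal variables.
E[V | U=-0.5] = -3.9 + (-0.50)·(2.2/3.5)·(-0.5 − (-0.5)) = -3.9 + (-0.31429)·(0) = -3.9000.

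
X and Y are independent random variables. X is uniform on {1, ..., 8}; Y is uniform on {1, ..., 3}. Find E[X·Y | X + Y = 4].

Outcomes with X + Y = 4: (1,3), (2,2), (3,1), each with probability 1/24.
E[X·Y | X + Y = 4] = (3 + 4 + 3) / 3 = 10/3.

10/3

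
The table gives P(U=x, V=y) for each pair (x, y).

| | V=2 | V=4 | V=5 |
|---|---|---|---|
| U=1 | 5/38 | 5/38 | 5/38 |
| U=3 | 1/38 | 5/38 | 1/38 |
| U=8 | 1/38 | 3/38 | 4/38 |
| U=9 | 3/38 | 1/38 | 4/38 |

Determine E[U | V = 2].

43/10

P(V = 2) = 5/19.
Σ U·P over the event = 1·(5/38) + 3·(1/38) + 8·(1/38) + 9·(3/38) = 43/38.
E[U | V = 2] = (43/38) / (5/19) = 43/10.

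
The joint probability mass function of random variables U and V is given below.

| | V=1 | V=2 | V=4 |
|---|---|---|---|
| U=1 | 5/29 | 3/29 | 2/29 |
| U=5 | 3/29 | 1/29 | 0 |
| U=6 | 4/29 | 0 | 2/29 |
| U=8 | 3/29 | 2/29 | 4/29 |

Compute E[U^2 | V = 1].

416/15

P(V = 1) = 15/29.
Σ U^2·P over the event = 1·(5/29) + 25·(3/29) + 36·(4/29) + 64·(3/29) = 416/29.
E[U^2 | V = 1] = (416/29) / (15/29) = 416/15.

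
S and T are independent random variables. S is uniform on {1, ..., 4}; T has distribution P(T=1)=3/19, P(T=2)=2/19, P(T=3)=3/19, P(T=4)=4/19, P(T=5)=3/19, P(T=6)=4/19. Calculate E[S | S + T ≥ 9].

P(S + T ≥ 9) = 11/76.
Summing S·P(x,y) over outcomes with S + T ≥ 9 gives 10/19.
E[S | S + T ≥ 9] = (10/19) / (11/76) = 40/11.

40/11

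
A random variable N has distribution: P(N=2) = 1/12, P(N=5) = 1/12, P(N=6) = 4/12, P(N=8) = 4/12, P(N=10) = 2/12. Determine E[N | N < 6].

P(N < 6) = 1/6.
Σ over the event: 2·1/12 + 5·1/12 = 7/12.
E[N | N < 6] = (7/12) / (1/6) = 7/2.

7/2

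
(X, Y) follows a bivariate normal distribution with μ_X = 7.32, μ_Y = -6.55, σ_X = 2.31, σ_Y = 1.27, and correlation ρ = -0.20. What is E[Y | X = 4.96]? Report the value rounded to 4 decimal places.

E[Y | X=x] = μ_Y + ρ(σ_Y/σ_X)(x − μ_X) for jointly normal variables.
E[Y | X=4.96] = -6.55 + (-0.20)·(1.27/2.31)·(4.96 − (7.32)) = -6.55 + (-0.10996)·(-2.36) = -6.2905.

-6.2905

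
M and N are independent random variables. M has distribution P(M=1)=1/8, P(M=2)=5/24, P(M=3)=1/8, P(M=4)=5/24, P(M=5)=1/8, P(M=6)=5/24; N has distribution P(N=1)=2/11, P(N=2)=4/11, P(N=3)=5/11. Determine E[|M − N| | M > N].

P(M > N) = 57/88.
Summing |M−N|·P(x,y) over outcomes with M > N gives 53/33.
E[|M − N| | M > N] = (53/33) / (57/88) = 424/171.

424/171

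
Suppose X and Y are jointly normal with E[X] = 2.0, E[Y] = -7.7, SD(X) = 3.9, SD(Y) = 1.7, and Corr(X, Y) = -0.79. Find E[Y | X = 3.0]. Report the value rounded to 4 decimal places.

E[Y | X=x] = μ_Y + ρ(σ_Y/σ_X)(x − μ_X) for jointly normal variables.
E[Y | X=3.0] = -7.7 + (-0.79)·(1.7/3.9)·(3.0 − (2.0)) = -7.7 + (-0.34436)·(1) = -8.0444.

-8.0444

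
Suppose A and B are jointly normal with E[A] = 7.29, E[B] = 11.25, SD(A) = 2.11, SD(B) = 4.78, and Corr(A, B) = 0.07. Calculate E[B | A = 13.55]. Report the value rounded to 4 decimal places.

12.2427

For a bivariate normal, E[B | A=x] = μ_B + ρ·(σ_B/σ_A)·(x − μ_A).
E[B | A=13.55] = 11.25 + (0.07)·(4.78/2.11)·(13.55 − (7.29)) = 11.25 + (0.15858)·(6.26) = 12.2427.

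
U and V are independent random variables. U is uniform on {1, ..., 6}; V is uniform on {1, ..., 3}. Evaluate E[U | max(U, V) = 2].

Outcomes with max(U, V) = 2: (1,2), (2,1), (2,2), each with probability 1/18.
E[U | max(U, V) = 2] = (1 + 2 + 2) / 3 = 5/3.

5/3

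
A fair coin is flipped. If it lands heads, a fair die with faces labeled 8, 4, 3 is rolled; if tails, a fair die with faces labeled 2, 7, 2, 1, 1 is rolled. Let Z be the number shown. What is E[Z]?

19/5

E[Z | heads] = (8+4+3)/3 = 5.
E[Z | tails] = (2+7+2+1+1)/5 = 13/5.
By the law of total expectation,
E[Z] = (1/2)·(5) + (1/2)·(13/5) = 19/5.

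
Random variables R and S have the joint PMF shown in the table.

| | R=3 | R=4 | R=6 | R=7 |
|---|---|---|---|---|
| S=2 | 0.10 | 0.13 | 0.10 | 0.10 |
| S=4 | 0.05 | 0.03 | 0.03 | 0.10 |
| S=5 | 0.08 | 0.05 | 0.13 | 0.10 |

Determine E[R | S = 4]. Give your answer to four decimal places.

P(S = 4) = 0.21.
Summing R·P(R=x,S=y) over the conditioning event gives 1.15.
E[R | S = 4] = (1.15) / (0.21) = 5.4762.

5.4762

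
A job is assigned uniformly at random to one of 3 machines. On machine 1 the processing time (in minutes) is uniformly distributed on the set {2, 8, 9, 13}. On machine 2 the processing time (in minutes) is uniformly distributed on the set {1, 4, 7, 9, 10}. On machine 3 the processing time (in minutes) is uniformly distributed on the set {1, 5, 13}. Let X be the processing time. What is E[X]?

E[X | machine 1] = (2+8+9+13)/4 = 8.
E[X | machine 2] = (1+4+7+9+10)/5 = 31/5.
E[X | machine 3] = (1+5+13)/3 = 19/3.
E[X] = (1/3)·(8) + (1/3)·(31/5) + (1/3)·(19/3) = 308/45.

308/45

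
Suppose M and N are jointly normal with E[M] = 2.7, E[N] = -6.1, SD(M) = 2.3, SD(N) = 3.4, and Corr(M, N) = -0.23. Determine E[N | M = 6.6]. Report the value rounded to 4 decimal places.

E[N | M=x] = μ_N + ρ(σ_N/σ_M)(x − μ_M) for jointly normal variables.
E[N | M=6.6] = -6.1 + (-0.23)·(3.4/2.3)·(6.6 − (2.7)) = -6.1 + (-0.34)·(3.9) = -7.4260.

-7.4260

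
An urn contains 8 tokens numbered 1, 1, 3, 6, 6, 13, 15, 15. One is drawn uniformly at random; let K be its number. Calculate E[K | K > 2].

29/3

P(K > 2) = 3/4.
Σ over the event: 3·1/8 + 6·1/4 + 13·1/8 + 15·1/4 = 29/4.
E[K | K > 2] = (29/4) / (3/4) = 29/3.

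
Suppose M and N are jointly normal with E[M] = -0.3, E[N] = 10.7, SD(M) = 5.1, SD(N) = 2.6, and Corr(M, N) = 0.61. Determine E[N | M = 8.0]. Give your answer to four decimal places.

13.2811

E[N | M=x] = μ_N + ρ(σ_N/σ_M)(x − μ_M) for jointly normal variables.
E[N | M=8.0] = 10.7 + (0.61)·(2.6/5.1)·(8.0 − (-0.3)) = 10.7 + (0.31098)·(8.3) = 13.2811.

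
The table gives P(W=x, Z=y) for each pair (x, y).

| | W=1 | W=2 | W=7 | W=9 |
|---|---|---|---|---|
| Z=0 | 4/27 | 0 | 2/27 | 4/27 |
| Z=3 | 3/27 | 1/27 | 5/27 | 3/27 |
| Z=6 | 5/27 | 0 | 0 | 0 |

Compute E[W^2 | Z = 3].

165/4

P(Z = 3) = 4/9.
Σ W^2·P over the event = 1·(3/27) + 4·(1/27) + 49·(5/27) + 81·(3/27) = 55/3.
E[W^2 | Z = 3] = (55/3) / (4/9) = 165/4.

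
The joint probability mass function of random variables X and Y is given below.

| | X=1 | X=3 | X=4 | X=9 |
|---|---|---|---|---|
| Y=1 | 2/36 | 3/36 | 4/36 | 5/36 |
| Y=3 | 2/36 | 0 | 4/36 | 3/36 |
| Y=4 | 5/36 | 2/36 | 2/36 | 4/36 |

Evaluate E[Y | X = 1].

28/9

P(X = 1) = 1/4.
Σ Y·P over the event = 1·(2/36) + 3·(2/36) + 4·(5/36) = 7/9.
E[Y | X = 1] = (7/9) / (1/4) = 28/9.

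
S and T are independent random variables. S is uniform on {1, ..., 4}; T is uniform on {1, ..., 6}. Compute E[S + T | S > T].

Outcomes with S > T: (2,1), (3,1), (3,2), (4,1), (4,2), (4,3), each with probability 1/24.
E[S + T | S > T] = (3 + 4 + 5 + 5 + 6 + 7) / 6 = 5.

5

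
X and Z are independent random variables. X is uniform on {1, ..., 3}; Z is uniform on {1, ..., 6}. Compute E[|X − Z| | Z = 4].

2

Outcomes with Z = 4: (1,4), (2,4), (3,4), each with probability 1/18.
E[|X − Z| | Z = 4] = (3 + 2 + 1) / 3 = 2.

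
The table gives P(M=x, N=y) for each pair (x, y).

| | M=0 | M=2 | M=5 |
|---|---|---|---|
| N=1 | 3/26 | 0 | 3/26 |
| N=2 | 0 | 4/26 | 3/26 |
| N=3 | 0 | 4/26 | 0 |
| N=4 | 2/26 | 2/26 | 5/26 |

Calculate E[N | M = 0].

P(M = 0) = 5/26.
Σ N·P over the event = 1·(3/26) + 4·(2/26) = 11/26.
E[N | M = 0] = (11/26) / (5/26) = 11/5.

11/5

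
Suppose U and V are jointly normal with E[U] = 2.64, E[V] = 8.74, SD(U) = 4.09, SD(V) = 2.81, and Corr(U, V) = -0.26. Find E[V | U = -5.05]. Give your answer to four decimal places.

10.1137

E[V | U=x] = μ_V + ρ(σ_V/σ_U)(x − μ_U) for jointly normal variables.
E[V | U=-5.05] = 8.74 + (-0.26)·(2.81/4.09)·(-5.05 − (2.64)) = 8.74 + (-0.17863)·(-7.69) = 10.1137.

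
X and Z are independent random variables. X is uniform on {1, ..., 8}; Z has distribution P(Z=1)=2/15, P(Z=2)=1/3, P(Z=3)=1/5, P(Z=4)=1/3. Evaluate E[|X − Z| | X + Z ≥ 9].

155/41

P(X + Z ≥ 9) = 41/120.
Summing |X−Z|·P(x,y) over outcomes with X + Z ≥ 9 gives 31/24.
E[|X − Z| | X + Z ≥ 9] = (31/24) / (41/120) = 155/41.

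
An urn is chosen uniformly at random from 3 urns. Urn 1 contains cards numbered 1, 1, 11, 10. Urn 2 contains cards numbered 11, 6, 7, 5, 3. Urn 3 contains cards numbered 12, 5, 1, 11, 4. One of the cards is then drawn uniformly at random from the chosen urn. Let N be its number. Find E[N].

25/4

E[N | urn 1] = (1+1+11+10)/4 = 23/4.
E[N | urn 2] = (11+6+7+5+3)/5 = 32/5.
E[N | urn 3] = (12+5+1+11+4)/5 = 33/5.
E[N] = (1/3)·(23/4) + (1/3)·(32/5) + (1/3)·(33/5) = 25/4.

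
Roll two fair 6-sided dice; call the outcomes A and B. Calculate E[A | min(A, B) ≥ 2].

4

P(min(A, B) ≥ 2) = 25/36.
Summing A·P(x,y) over outcomes with min(A, B) ≥ 2 gives 25/9.
E[A | min(A, B) ≥ 2] = (25/9) / (25/36) = 4.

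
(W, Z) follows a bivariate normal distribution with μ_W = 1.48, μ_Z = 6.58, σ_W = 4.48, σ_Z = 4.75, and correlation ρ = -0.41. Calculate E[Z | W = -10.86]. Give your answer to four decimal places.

11.9443

The regression of Z on W has slope ρ·σ_Z/σ_W and passes through (μ_W, μ_Z).
E[Z | W=-10.86] = 6.58 + (-0.41)·(4.75/4.48)·(-10.86 − (1.48)) = 6.58 + (-0.43471)·(-12.34) = 11.9443.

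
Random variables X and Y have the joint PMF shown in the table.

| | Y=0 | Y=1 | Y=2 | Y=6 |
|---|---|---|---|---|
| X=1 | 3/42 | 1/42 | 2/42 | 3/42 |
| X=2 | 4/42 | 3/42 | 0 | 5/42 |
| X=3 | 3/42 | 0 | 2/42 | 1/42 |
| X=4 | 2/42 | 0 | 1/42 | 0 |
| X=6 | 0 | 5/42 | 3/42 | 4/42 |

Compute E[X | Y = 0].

P(Y = 0) = 2/7.
Σ X·P over the event = 1·(3/42) + 2·(4/42) + 3·(3/42) + 4·(2/42) = 2/3.
E[X | Y = 0] = (2/3) / (2/7) = 7/3.

7/3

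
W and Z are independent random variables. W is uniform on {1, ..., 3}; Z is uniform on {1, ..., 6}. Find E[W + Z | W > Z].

Outcomes with W > Z: (2,1), (3,1), (3,2), each with probability 1/18.
E[W + Z | W > Z] = (3 + 4 + 5) / 3 = 4.

4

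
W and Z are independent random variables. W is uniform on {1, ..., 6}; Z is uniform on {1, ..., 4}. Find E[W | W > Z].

32/7

P(W > Z) = 7/12.
Summing W·P(x,y) over outcomes with W > Z gives 8/3.
E[W | W > Z] = (8/3) / (7/12) = 32/7.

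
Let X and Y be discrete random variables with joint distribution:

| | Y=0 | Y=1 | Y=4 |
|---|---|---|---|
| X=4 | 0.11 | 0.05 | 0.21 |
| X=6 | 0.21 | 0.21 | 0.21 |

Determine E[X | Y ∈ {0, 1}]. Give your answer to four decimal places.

P(Y ∈ {0, 1}) = 0.58.
Σ X·P over the event = 4·(0.11) + 4·(0.05) + 6·(0.21) + 6·(0.21) = 3.16.
E[X | Y ∈ {0, 1}] = (3.16) / (0.58) = 5.4483.

5.4483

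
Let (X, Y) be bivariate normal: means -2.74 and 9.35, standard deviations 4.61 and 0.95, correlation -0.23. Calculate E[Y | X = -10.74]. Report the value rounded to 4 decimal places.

9.7292

E[Y | X=x] = μ_Y + ρ(σ_Y/σ_X)(x − μ_X) for jointly normal variables.
E[Y | X=-10.74] = 9.35 + (-0.23)·(0.95/4.61)·(-10.74 − (-2.74)) = 9.35 + (-0.047397)·(-8) = 9.7292.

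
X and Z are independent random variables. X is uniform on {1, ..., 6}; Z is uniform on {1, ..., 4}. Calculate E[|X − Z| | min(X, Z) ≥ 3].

5/4

Outcomes with min(X, Z) ≥ 3: (3,3), (3,4), (4,3), (4,4), (5,3), (5,4), (6,3), (6,4), each with probability 1/24.
E[|X − Z| | min(X, Z) ≥ 3] = (0 + 1 + 1 + 0 + 2 + 1 + 3 + 2) / 8 = 5/4.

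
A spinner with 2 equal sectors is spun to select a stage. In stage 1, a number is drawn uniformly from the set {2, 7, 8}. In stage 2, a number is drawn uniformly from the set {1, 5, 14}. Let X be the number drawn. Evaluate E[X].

E[X | stage 1] = (2+7+8)/3 = 17/3.
E[X | stage 2] = (1+5+14)/3 = 20/3.
E[X] = (1/2)·(17/3) + (1/2)·(20/3) = 37/6.

37/6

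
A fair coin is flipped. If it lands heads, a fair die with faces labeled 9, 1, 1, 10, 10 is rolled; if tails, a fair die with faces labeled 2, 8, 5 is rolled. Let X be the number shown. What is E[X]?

28/5

E[X | heads] = (9+1+1+10+10)/5 = 31/5.
E[X | tails] = (2+8+5)/3 = 5.
E[X] = (1/2)·(31/5) + (1/2)·(5) = 28/5.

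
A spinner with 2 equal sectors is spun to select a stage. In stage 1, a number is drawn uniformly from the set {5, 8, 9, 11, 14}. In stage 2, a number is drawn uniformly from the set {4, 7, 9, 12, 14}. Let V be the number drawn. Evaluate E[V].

93/10

E[V | stage 1] = (5+8+9+11+14)/5 = 47/5.
E[V | stage 2] = (4+7+9+12+14)/5 = 46/5.
E[V] = (1/2)·(47/5) + (1/2)·(46/5) = 93/10.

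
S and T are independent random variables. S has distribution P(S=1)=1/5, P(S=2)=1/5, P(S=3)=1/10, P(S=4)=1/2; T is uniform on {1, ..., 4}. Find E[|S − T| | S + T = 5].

12/5

P(S + T = 5) = 1/4.
Summing |S−T|·P(x,y) over outcomes with S + T = 5 gives 3/5.
E[|S − T| | S + T = 5] = (3/5) / (1/4) = 12/5.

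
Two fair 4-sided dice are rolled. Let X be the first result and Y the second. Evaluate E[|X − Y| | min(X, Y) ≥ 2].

Outcomes with min(X, Y) ≥ 2: (2,2), (2,3), (2,4), (3,2), (3,3), (3,4), (4,2), (4,3), (4,4), each with probability 1/16.
E[|X − Y| | min(X, Y) ≥ 2] = (0 + 1 + 2 + 1 + 0 + 1 + 2 + 1 + 0) / 9 = 8/9.

8/9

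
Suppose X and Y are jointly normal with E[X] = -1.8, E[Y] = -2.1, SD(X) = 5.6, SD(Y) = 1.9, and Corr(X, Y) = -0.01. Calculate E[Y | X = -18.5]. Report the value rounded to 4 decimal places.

-2.0433

E[Y | X=x] = μ_Y + ρ(σ_Y/σ_X)(x − μ_X) for jointly normal variables.
E[Y | X=-18.5] = -2.1 + (-0.01)·(1.9/5.6)·(-18.5 − (-1.8)) = -2.1 + (-0.0033929)·(-16.7) = -2.0433.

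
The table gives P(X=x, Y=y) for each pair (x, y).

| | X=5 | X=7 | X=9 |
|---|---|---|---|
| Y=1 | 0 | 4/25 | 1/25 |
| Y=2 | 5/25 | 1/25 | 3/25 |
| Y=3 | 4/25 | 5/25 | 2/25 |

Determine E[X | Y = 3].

73/11

P(Y = 3) = 11/25.
Σ X·P over the event = 5·(4/25) + 7·(5/25) + 9·(2/25) = 73/25.
E[X | Y = 3] = (73/25) / (11/25) = 73/11.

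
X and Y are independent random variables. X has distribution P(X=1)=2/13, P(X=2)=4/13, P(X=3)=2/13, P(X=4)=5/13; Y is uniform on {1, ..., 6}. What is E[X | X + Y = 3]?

P(X + Y = 3) = 1/13.
Summing X·P(x,y) over outcomes with X + Y = 3 gives 5/39.
E[X | X + Y = 3] = (5/39) / (1/13) = 5/3.

5/3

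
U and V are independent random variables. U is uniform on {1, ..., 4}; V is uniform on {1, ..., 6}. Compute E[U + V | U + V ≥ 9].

Outcomes with U + V ≥ 9: (3,6), (4,5), (4,6), each with probability 1/24.
E[U + V | U + V ≥ 9] = (9 + 9 + 10) / 3 = 28/3.

28/3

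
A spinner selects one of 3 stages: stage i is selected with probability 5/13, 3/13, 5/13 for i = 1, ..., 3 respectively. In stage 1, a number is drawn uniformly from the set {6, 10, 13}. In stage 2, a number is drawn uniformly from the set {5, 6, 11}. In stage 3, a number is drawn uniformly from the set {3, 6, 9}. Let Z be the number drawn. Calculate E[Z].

301/39

E[Z | stage 1] = (6+10+13)/3 = 29/3.
E[Z | stage 2] = (5+6+11)/3 = 22/3.
E[Z | stage 3] = (3+6+9)/3 = 6.
E[Z] = (5/13)·(29/3) + (3/13)·(22/3) + (5/13)·(6) = 301/39.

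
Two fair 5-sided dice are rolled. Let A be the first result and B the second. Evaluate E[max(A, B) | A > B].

4

Outcomes with A > B: (2,1), (3,1), (3,2), (4,1), (4,2), (4,3), (5,1), (5,2), (5,3), (5,4), each with probability 1/25.
E[max(A, B) | A > B] = (2 + 3 + 3 + 4 + 4 + 4 + 5 + 5 + 5 + 5) / 10 = 4.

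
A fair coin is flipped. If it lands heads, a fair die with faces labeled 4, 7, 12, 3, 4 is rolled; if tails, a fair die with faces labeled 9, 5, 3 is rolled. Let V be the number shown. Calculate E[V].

E[V | heads] = (4+7+12+3+4)/5 = 6.
E[V | tails] = (9+5+3)/3 = 17/3.
By the law of total expectation,
E[V] = (1/2)·(6) + (1/2)·(17/3) = 35/6.

35/6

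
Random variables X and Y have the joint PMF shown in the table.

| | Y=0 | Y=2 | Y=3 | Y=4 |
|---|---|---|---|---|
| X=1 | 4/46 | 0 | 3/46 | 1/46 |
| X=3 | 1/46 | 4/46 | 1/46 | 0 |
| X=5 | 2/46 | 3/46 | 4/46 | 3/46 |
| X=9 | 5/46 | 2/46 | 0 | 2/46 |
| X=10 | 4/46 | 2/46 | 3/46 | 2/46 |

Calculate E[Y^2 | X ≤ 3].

34/7

P(X ≤ 3) = 7/23.
Σ Y^2·P over the event = 0·(4/46) + 9·(3/46) + 16·(1/46) + 0·(1/46) + 4·(4/46) + 9·(1/46) = 34/23.
E[Y^2 | X ≤ 3] = (34/23) / (7/23) = 34/7.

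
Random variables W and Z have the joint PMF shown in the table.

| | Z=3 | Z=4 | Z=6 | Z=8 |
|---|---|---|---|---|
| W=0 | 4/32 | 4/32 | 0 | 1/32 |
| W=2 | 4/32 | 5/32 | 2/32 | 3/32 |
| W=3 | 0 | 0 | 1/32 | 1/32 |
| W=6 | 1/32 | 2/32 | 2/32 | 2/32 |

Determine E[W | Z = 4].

2

P(Z = 4) = 11/32.
Σ W·P over the event = 0·(4/32) + 2·(5/32) + 6·(2/32) = 11/16.
E[W | Z = 4] = (11/16) / (11/32) = 2.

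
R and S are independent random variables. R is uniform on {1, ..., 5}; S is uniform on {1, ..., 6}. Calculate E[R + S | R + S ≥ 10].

Outcomes with R + S ≥ 10: (4,6), (5,5), (5,6), each with probability 1/30.
E[R + S | R + S ≥ 10] = (10 + 10 + 11) / 3 = 31/3.

31/3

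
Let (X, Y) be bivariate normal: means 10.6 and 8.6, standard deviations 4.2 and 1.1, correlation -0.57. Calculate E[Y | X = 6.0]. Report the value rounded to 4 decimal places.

9.2867

E[Y | X=x] = μ_Y + ρ(σ_Y/σ_X)(x − μ_X) for jointly normal variables.
E[Y | X=6.0] = 8.6 + (-0.57)·(1.1/4.2)·(6.0 − (10.6)) = 8.6 + (-0.14929)·(-4.6) = 9.2867.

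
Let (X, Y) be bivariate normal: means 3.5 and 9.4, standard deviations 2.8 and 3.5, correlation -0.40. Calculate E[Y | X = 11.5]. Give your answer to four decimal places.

For a bivariate normal, E[Y | X=x] = μ_Y + ρ·(σ_Y/σ_X)·(x − μ_X).
E[Y | X=11.5] = 9.4 + (-0.40)·(3.5/2.8)·(11.5 − (3.5)) = 9.4 + (-0.5)·(8) = 5.4000.

5.4000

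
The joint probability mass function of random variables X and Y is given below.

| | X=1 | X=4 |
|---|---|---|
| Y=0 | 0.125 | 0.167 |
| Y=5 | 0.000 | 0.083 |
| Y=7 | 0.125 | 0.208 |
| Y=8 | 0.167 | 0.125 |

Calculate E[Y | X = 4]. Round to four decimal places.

4.9245

P(X = 4) = 0.583.
Σ Y·P over the event = 0·(0.167) + 5·(0.083) + 7·(0.208) + 8·(0.125) = 2.871.
E[Y | X = 4] = (2.871) / (0.583) = 4.9245.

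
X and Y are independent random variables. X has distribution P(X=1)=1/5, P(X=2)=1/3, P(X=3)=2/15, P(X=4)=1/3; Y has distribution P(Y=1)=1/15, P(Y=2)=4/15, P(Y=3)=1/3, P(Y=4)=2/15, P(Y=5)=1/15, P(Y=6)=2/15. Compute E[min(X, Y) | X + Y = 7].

P(X + Y = 7) = 8/45.
Summing min(X,Y)·P(x,y) over outcomes with X + Y = 7 gives 103/225.
E[min(X, Y) | X + Y = 7] = (103/225) / (8/45) = 103/40.

103/40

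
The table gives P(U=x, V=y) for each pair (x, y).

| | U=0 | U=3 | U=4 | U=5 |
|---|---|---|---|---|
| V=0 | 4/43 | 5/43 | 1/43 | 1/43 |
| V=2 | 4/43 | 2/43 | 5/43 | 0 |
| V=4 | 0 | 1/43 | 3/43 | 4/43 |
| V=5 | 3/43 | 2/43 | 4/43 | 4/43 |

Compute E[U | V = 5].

P(V = 5) = 13/43.
Σ U·P over the event = 0·(3/43) + 3·(2/43) + 4·(4/43) + 5·(4/43) = 42/43.
E[U | V = 5] = (42/43) / (13/43) = 42/13.

42/13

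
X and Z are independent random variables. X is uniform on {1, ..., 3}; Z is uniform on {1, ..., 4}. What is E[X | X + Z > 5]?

P(X + Z > 5) = 1/4.
Summing X·P(x,y) over outcomes with X + Z > 5 gives 2/3.
E[X | X + Z > 5] = (2/3) / (1/4) = 8/3.

8/3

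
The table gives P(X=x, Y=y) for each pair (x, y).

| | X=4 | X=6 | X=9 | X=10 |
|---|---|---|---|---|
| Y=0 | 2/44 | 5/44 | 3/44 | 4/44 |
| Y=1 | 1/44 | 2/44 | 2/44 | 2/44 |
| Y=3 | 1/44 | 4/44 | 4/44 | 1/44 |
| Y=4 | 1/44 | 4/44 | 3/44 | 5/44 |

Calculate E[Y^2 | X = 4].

26/5

P(X = 4) = 5/44.
Σ Y^2·P over the event = 0·(2/44) + 1·(1/44) + 9·(1/44) + 16·(1/44) = 13/22.
E[Y^2 | X = 4] = (13/22) / (5/44) = 26/5.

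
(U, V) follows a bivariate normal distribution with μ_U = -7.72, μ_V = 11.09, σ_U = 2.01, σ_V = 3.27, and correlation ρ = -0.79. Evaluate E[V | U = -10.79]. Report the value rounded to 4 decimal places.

15.0356

For a bivariate normal, E[V | U=x] = μ_V + ρ·(σ_V/σ_U)·(x − μ_U).
E[V | U=-10.79] = 11.09 + (-0.79)·(3.27/2.01)·(-10.79 − (-7.72)) = 11.09 + (-1.2852)·(-3.07) = 15.0356.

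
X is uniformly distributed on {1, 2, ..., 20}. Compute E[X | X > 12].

33/2

Given X > 12, X is equally likely to be any of {13, 14, 15, 16, 17, 18, 19, 20}.
E[X | X > 12] = (13 + 14 + 15 + 16 + 17 + 18 + 19 + 20) / 8 = 33/2.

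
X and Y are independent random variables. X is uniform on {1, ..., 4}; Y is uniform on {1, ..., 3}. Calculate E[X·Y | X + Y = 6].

Outcomes with X + Y = 6: (3,3), (4,2), each with probability 1/12.
E[X·Y | X + Y = 6] = (9 + 8) / 2 = 17/2.

17/2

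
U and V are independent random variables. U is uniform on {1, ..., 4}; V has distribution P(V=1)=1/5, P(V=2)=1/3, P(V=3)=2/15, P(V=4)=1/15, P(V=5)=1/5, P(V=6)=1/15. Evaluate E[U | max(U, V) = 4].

25/7

P(max(U, V) = 4) = 7/30.
Summing U·P(x,y) over outcomes with max(U, V) = 4 gives 5/6.
E[U | max(U, V) = 4] = (5/6) / (7/30) = 25/7.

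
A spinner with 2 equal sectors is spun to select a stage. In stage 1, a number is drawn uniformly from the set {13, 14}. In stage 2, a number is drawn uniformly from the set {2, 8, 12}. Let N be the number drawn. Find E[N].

125/12

E[N | stage 1] = (13+14)/2 = 27/2.
E[N | stage 2] = (2+8+12)/3 = 22/3.
E[N] = (1/2)·(27/2) + (1/2)·(22/3) = 125/12.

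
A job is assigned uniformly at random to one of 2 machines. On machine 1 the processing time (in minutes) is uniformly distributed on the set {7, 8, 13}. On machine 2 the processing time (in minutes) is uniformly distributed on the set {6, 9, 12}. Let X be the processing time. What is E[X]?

55/6

E[X | machine 1] = (7+8+13)/3 = 28/3.
E[X | machine 2] = (6+9+12)/3 = 9.
By the law of total expectation,
E[X] = (1/2)·(28/3) + (1/2)·(9) = 55/6.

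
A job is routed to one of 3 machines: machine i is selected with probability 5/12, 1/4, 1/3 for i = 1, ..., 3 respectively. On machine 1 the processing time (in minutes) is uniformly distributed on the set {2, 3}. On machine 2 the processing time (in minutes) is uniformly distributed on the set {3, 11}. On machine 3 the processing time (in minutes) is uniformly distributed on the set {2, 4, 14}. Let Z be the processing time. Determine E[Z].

361/72

E[Z | machine 1] = (2+3)/2 = 5/2.
E[Z | machine 2] = (3+11)/2 = 7.
E[Z | machine 3] = (2+4+14)/3 = 20/3.
E[Z] = (5/12)·(5/2) + (1/4)·(7) + (1/3)·(20/3) = 361/72.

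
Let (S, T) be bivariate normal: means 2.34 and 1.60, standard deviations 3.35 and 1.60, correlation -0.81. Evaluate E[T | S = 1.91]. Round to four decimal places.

1.7664

E[T | S=x] = μ_T + ρ(σ_T/σ_S)(x − μ_S) for jointly normal variables.
E[T | S=1.91] = 1.60 + (-0.81)·(1.60/3.35)·(1.91 − (2.34)) = 1.60 + (-0.38687)·(-0.43) = 1.7664.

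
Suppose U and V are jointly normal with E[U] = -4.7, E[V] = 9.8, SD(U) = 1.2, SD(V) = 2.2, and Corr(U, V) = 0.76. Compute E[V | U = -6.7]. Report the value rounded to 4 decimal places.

7.0133

E[V | U=x] = μ_V + ρ(σ_V/σ_U)(x − μ_U) for jointly normal variables.
E[V | U=-6.7] = 9.8 + (0.76)·(2.2/1.2)·(-6.7 − (-4.7)) = 9.8 + (1.39333)·(-2) = 7.0133.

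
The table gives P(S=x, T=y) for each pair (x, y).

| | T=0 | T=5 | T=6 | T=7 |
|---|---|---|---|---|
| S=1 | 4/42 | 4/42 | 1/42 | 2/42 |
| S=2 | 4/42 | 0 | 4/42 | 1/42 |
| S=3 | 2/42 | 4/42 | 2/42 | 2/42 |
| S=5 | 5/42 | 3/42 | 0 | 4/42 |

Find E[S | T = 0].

43/15

P(T = 0) = 5/14.
Summing S·P(S=x,T=y) over the conditioning event gives 43/42.
E[S | T = 0] = (43/42) / (5/14) = 43/15.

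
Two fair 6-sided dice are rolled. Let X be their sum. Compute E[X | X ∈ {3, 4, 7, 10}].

P(X ∈ {3, 4, 7, 10}) = 7/18.
Σ over the event: 3·1/18 + 4·1/12 + 7·1/6 + 10·1/12 = 5/2.
E[X | X ∈ {3, 4, 7, 10}] = (5/2) / (7/18) = 45/7.

45/7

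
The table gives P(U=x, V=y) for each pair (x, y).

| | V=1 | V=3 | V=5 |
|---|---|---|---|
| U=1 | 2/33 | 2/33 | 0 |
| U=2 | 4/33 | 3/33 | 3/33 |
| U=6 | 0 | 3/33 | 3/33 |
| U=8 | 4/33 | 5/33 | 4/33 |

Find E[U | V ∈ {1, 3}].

P(V ∈ {1, 3}) = 23/33.
Σ U·P over the event = 1·(2/33) + 1·(2/33) + 2·(4/33) + 2·(3/33) + 6·(3/33) + 8·(4/33) + 8·(5/33) = 36/11.
E[U | V ∈ {1, 3}] = (36/11) / (23/33) = 108/23.

108/23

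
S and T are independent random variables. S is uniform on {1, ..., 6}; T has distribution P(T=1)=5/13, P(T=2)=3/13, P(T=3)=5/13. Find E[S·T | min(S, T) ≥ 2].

21/2

P(min(S, T) ≥ 2) = 20/39.
Summing ST·P(x,y) over outcomes with min(S, T) ≥ 2 gives 70/13.
E[S·T | min(S, T) ≥ 2] = (70/13) / (20/39) = 21/2.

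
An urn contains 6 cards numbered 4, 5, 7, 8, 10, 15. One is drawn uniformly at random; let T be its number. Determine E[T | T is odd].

P(T is odd) = 1/2.
Σ over the event: 5·1/6 + 7·1/6 + 15·1/6 = 9/2.
E[T | T is odd] = (9/2) / (1/2) = 9.

9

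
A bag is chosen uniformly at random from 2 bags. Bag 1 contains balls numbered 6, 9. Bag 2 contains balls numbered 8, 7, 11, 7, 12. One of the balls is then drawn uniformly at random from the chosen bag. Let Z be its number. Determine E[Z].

33/4

E[Z | bag 1] = (6+9)/2 = 15/2.
E[Z | bag 2] = (8+7+11+7+12)/5 = 9.
E[Z] = (1/2)·(15/2) + (1/2)·(9) = 33/4.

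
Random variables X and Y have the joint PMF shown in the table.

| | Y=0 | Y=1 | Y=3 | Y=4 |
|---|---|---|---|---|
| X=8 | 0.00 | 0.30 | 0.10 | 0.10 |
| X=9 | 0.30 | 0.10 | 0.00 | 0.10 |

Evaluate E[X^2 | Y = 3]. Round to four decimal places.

64.0000

P(Y = 3) = 0.10.
Σ X^2·P over the event = 64·(0.10) = 6.40.
E[X^2 | Y = 3] = (6.40) / (0.10) = 64.0000.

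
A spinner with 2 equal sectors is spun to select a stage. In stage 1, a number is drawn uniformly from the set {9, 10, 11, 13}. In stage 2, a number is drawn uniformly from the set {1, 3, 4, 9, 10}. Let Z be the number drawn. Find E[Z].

323/40

E[Z | stage 1] = (9+10+11+13)/4 = 43/4.
E[Z | stage 2] = (1+3+4+9+10)/5 = 27/5.
By the law of total expectation,
E[Z] = (1/2)·(43/4) + (1/2)·(27/5) = 323/40.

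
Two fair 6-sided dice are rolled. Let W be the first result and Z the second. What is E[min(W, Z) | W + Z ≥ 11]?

P(W + Z ≥ 11) = 1/12.
Summing min(W,Z)·P(x,y) over outcomes with W + Z ≥ 11 gives 4/9.
E[min(W, Z) | W + Z ≥ 11] = (4/9) / (1/12) = 16/3.

16/3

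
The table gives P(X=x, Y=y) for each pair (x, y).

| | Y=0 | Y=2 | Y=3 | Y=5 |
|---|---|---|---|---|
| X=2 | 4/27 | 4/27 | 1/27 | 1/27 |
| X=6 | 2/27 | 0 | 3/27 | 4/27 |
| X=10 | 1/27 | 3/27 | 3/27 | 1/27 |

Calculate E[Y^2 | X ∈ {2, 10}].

19/3

P(X ∈ {2, 10}) = 2/3.
Σ Y^2·P over the event = 0·(4/27) + 4·(4/27) + 9·(1/27) + 25·(1/27) + 0·(1/27) + 4·(3/27) + 9·(3/27) + 25·(1/27) = 38/9.
E[Y^2 | X ∈ {2, 10}] = (38/9) / (2/3) = 19/3.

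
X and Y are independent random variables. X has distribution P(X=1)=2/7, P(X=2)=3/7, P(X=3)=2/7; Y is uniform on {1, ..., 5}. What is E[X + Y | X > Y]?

P(X > Y) = 1/5.
Summing (X+Y)·P(x,y) over outcomes with X > Y gives 27/35.
E[X + Y | X > Y] = (27/35) / (1/5) = 27/7.

27/7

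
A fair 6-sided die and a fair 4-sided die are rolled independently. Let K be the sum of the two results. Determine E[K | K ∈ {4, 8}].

P(K ∈ {4, 8}) = 1/4.
Σ over the event: 4·1/8 + 8·1/8 = 3/2.
E[K | K ∈ {4, 8}] = (3/2) / (1/4) = 6.

6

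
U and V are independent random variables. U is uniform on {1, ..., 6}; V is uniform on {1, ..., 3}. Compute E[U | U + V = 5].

Outcomes with U + V = 5: (2,3), (3,2), (4,1), each with probability 1/18.
E[U | U + V = 5] = (2 + 3 + 4) / 3 = 3.

3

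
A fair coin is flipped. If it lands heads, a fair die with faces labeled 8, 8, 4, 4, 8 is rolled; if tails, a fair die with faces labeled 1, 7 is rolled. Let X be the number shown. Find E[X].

26/5

E[X | heads] = (8+8+4+4+8)/5 = 32/5.
E[X | tails] = (1+7)/2 = 4.
E[X] = (1/2)·(32/5) + (1/2)·(4) = 26/5.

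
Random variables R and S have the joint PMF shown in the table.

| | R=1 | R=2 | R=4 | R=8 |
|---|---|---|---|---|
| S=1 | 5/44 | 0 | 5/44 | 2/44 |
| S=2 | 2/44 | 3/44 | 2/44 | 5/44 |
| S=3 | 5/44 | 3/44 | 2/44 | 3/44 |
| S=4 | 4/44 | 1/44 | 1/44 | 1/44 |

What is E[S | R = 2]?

19/7

P(R = 2) = 7/44.
Σ S·P over the event = 2·(3/44) + 3·(3/44) + 4·(1/44) = 19/44.
E[S | R = 2] = (19/44) / (7/44) = 19/7.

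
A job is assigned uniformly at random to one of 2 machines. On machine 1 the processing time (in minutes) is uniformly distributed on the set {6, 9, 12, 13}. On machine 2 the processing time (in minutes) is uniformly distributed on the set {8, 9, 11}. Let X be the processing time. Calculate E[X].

E[X | machine 1] = (6+9+12+13)/4 = 10.
E[X | machine 2] = (8+9+11)/3 = 28/3.
E[X] = (1/2)·(10) + (1/2)·(28/3) = 29/3.

29/3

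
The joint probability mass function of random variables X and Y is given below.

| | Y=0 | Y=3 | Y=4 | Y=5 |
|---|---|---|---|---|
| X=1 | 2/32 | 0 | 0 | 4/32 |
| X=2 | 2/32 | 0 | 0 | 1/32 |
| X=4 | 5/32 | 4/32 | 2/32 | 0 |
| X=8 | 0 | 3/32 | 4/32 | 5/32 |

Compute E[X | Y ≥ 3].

126/23

P(Y ≥ 3) = 23/32.
Σ X·P over the event = 1·(4/32) + 2·(1/32) + 4·(4/32) + 4·(2/32) + 8·(3/32) + 8·(4/32) + 8·(5/32) = 63/16.
E[X | Y ≥ 3] = (63/16) / (23/32) = 126/23.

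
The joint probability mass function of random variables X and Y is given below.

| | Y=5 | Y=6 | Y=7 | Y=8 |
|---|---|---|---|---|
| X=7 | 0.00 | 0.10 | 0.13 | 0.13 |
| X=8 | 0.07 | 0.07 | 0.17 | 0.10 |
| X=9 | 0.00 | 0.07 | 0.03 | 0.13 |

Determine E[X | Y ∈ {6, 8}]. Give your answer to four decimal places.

7.9500

P(Y ∈ {6, 8}) = 0.60.
Σ X·P over the event = 7·(0.10) + 7·(0.13) + 8·(0.07) + 8·(0.10) + 9·(0.07) + 9·(0.13) = 4.77.
E[X | Y ∈ {6, 8}] = (4.77) / (0.60) = 7.9500.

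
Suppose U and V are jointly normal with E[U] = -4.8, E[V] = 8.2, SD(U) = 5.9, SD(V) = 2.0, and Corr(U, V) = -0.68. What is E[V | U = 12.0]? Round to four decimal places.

For a bivariate normal, E[V | U=x] = μ_V + ρ·(σ_V/σ_U)·(x − μ_U).
E[V | U=12.0] = 8.2 + (-0.68)·(2.0/5.9)·(12.0 − (-4.8)) = 8.2 + (-0.230508)·(16.8) = 4.3275.

4.3275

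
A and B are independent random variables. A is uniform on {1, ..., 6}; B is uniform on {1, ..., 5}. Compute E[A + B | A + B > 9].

31/3

P(A + B > 9) = 1/10.
Summing (A+B)·P(x,y) over outcomes with A + B > 9 gives 31/30.
E[A + B | A + B > 9] = (31/30) / (1/10) = 31/3.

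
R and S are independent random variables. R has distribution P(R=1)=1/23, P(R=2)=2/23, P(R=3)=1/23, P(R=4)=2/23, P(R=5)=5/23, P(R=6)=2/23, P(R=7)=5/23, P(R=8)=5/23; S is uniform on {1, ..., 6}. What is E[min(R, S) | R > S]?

P(R > S) = 50/69.
Summing min(R,S)·P(x,y) over outcomes with R > S gives 307/138.
E[min(R, S) | R > S] = (307/138) / (50/69) = 307/100.

307/100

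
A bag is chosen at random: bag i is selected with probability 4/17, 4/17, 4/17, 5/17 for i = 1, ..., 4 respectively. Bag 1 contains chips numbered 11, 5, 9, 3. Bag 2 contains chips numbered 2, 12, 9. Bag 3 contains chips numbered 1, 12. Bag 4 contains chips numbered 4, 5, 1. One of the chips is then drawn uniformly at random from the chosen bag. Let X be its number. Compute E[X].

E[X | bag 1] = (11+5+9+3)/4 = 7.
E[X | bag 2] = (2+12+9)/3 = 23/3.
E[X | bag 3] = (1+12)/2 = 13/2.
E[X | bag 4] = (4+5+1)/3 = 10/3.
E[X] = (4/17)·(7) + (4/17)·(23/3) + (4/17)·(13/2) + (5/17)·(10/3) = 304/51.

304/51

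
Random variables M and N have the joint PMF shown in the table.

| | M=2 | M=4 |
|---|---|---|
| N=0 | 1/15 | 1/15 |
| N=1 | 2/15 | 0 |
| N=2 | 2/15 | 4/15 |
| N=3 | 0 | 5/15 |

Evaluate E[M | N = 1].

P(N = 1) = 2/15.
Σ M·P over the event = 2·(2/15) = 4/15.
E[M | N = 1] = (4/15) / (2/15) = 2.

2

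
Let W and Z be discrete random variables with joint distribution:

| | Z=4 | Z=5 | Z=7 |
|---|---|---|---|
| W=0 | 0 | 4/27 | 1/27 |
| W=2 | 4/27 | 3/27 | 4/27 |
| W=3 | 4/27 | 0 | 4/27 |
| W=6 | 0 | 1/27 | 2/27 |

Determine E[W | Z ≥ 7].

32/11

P(Z ≥ 7) = 11/27.
Σ W·P over the event = 0·(1/27) + 2·(4/27) + 3·(4/27) + 6·(2/27) = 32/27.
E[W | Z ≥ 7] = (32/27) / (11/27) = 32/11.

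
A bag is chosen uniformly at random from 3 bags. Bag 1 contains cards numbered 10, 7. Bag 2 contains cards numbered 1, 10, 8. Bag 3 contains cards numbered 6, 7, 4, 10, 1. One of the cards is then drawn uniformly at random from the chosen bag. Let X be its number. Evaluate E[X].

E[X | bag 1] = (10+7)/2 = 17/2.
E[X | bag 2] = (1+10+8)/3 = 19/3.
E[X | bag 3] = (6+7+4+10+1)/5 = 28/5.
By the law of total expectation,
E[X] = (1/3)·(17/2) + (1/3)·(19/3) + (1/3)·(28/5) = 613/90.

613/90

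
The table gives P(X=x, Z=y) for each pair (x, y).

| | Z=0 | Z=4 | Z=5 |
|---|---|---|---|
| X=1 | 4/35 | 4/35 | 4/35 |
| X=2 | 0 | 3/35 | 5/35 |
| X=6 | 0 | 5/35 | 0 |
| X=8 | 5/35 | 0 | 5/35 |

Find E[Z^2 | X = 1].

41/3

P(X = 1) = 12/35.
Summing Z^2·P(X=x,Z=y) over the conditioning event gives 164/35.
E[Z^2 | X = 1] = (164/35) / (12/35) = 41/3.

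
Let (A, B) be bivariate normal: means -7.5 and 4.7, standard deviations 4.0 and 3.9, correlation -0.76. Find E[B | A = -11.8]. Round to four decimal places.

7.8863

The regression of B on A has slope ρ·σ_B/σ_A and passes through (μ_A, μ_B).
E[B | A=-11.8] = 4.7 + (-0.76)·(3.9/4.0)·(-11.8 − (-7.5)) = 4.7 + (-0.741)·(-4.3) = 7.8863.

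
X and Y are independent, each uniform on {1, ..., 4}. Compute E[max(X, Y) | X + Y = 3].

P(X + Y = 3) = 1/8.
Summing max(X,Y)·P(x,y) over outcomes with X + Y = 3 gives 1/4.
E[max(X, Y) | X + Y = 3] = (1/4) / (1/8) = 2.

2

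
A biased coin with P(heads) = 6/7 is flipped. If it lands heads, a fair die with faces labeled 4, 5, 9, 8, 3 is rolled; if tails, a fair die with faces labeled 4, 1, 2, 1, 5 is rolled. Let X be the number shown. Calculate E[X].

E[X | heads] = (4+5+9+8+3)/5 = 29/5.
E[X | tails] = (4+1+2+1+5)/5 = 13/5.
By the law of total expectation,
E[X] = (6/7)·(29/5) + (1/7)·(13/5) = 187/35.

187/35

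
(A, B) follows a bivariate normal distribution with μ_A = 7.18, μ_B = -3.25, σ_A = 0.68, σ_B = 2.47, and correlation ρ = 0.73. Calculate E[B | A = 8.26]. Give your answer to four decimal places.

The regression of B on A has slope ρ·σ_B/σ_A and passes through (μ_A, μ_B).
E[B | A=8.26] = -3.25 + (0.73)·(2.47/0.68)·(8.26 − (7.18)) = -3.25 + (2.6516)·(1.08) = -0.3863.

-0.3863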